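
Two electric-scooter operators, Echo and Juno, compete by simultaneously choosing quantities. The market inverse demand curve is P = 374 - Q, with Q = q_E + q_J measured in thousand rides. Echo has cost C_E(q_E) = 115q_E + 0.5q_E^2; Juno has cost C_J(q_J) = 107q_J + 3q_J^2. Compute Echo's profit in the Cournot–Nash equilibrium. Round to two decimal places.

Echo's profit: π_E = (374 - Q)q_E - (115q_E + (1/2)q_E²). Setting ∂π_E/∂q_E = 0: 259 - 3q_E - (q_J) = 0.
Juno's profit: π_J = (374 - Q)q_J - (107q_J + 3q_J²). Setting ∂π_J/∂q_J = 0: 267 - 8q_J - (q_E) = 0.
Rearranging gives the reaction functions q_E = (259 - q_J)/3 and q_J = (267 - q_E)/8.
Solving the pair: q_E = 1805/23, q_J = 542/23.
Price P = 374 - 102.0435 = 271.9565.
Echo's profit: 271.9565·(1805/23) - 115·(1805/23) - (1/2)(1805/23)² = 9238.2561.

9238.26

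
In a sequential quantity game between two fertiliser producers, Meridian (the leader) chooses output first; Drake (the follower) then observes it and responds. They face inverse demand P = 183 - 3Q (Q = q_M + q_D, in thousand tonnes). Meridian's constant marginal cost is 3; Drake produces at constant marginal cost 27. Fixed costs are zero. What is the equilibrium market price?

Solve by backward induction. Given q_M, the follower Drake maximises π_D = (183 - 3q_M - 3q_D)q_D - 27q_D.
Setting the follower's marginal profit to zero, 156 - 3q_M - 6q_D = 0, i.e. q_D = (156 - 3q_M)/6.
Meridian substitutes q_D(q_M) into its own profit: π_M = q_M(183 - 3q_M - (156 - 3q_M)/2) - 3q_M = (105 - (3/2)q_M)q_M - 3q_M.
The leader's first-order condition 102 - 3q_M = 0 yields q_M = 34.
Then q_D = (156 - 3·34)/6 = 9.
Total output Q = 43, so price P = 183 - 3·43 = 54.

54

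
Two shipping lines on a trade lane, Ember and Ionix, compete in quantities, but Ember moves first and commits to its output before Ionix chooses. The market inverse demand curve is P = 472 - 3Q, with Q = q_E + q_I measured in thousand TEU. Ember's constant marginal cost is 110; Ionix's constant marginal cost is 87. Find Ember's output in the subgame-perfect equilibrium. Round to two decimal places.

56.50

Solve by backward induction. Given q_E, the follower Ionix maximises π_I = (472 - 3q_E - 3q_I)q_I - 87q_I.
Setting the follower's marginal profit to zero, 385 - 3q_E - 6q_I = 0, i.e. q_I = (385 - 3q_E)/6.
The leader anticipates this reaction. Substituting into P = 472 - 3Q gives P = 559/2 - (3/2)q_E, so π_E = (559/2 - (3/2)q_E)q_E - 110q_E.
Maximising: ∂π_E/∂q_E = 339/2 - 3q_E = 0, giving q_E = 113/2.
Then q_I = (385 - 3·(113/2))/6 = 431/12.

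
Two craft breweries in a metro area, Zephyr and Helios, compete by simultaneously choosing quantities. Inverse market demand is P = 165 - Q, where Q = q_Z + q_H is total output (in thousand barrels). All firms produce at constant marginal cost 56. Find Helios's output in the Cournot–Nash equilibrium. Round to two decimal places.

Each firm earns π_i = (165 - Q)q_i - 56q_i.
Setting ∂π_i/∂q_i = 0 with rivals' quantities fixed: 109 - 2q_i - q_j = 0.
With identical firms every q_j equals q_i, so q_j = q_i and 109 = 3q_i, giving q_i = 109/3.

36.33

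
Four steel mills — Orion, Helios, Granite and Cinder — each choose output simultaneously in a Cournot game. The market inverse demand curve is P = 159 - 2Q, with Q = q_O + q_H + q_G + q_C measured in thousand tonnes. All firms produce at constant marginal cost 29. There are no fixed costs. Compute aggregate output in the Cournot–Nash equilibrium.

A representative firm's profit is π_i = q_i(159 - 2Q) - 29q_i.
First-order condition (treating rivals' output as given): 130 - 4q_i - 2·Σ_{j≠i} q_j = 0.
With identical firms every q_j equals q_i, so Σ_{j≠i} q_j = 3q_i and 130 = 10q_i, giving q_i = 13.
Total output Q = 13 + 13 + 13 + 13 = 52.

52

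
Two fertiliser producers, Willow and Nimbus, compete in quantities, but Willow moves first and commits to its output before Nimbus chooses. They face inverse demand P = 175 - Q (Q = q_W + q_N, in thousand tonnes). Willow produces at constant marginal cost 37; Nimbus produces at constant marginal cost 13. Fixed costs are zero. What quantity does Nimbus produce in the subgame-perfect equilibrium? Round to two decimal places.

52.50

The follower Nimbus best-responds to any q_W: π_N = (175 - Q)q_N - 13q_N.
Setting the follower's marginal profit to zero, 162 - q_W - 2q_N = 0, i.e. q_N = (162 - q_W)/2.
Willow substitutes q_N(q_W) into its own profit: π_W = q_W(175 - q_W - (162 - q_W)/2) - 37q_W = (94 - (1/2)q_W)q_W - 37q_W.
The leader's first-order condition 57 - q_W = 0 yields q_W = 57.
Then q_N = (162 - 57)/2 = 105/2.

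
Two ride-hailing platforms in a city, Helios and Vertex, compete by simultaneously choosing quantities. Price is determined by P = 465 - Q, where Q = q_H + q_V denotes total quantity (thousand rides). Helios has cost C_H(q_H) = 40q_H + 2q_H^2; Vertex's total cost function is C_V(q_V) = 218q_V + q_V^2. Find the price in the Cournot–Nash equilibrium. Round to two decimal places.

355.87

Helios's profit: π_H = (465 - Q)q_H - (40q_H + 2q_H²). Setting ∂π_H/∂q_H = 0: 425 - 6q_H - (q_V) = 0.
Vertex's first-order condition: 247 - 4q_V - (q_H) = 0.
Rearranging gives the reaction functions q_H = (425 - q_V)/6 and q_V = (247 - q_H)/4.
Substituting one into the other gives q_H = 1453/23 and q_V = 1057/23.
Total output Q = 109.1304, so price P = 465 - 109.1304 = 355.8696.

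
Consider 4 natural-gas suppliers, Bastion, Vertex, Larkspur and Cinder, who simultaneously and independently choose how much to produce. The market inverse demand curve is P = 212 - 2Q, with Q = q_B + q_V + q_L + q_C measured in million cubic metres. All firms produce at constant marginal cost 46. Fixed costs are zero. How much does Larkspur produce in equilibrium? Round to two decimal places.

16.60

A representative firm's profit is π_i = q_i(212 - 2Q) - 46q_i.
First-order condition (treating rivals' output as given): 166 - 4q_i - 2·Σ_{j≠i} q_j = 0.
With identical firms every q_j equals q_i, so Σ_{j≠i} q_j = 3q_i and 166 = 10q_i, giving q_i = 83/5.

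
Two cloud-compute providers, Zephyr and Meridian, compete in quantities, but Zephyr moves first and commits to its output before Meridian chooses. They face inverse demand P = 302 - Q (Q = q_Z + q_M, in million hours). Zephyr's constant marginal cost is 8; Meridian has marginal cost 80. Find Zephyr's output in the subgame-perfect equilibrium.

Solve by backward induction. Given q_Z, the follower Meridian maximises π_M = (302 - q_Z - q_M)q_M - 80q_M.
∂π_M/∂q_M = 222 - q_Z - 2q_M = 0 gives the reaction function q_M = (222 - q_Z)/2.
Zephyr substitutes q_M(q_Z) into its own profit: π_Z = q_Z(302 - q_Z - (222 - q_Z)/2) - 8q_Z = (191 - (1/2)q_Z)q_Z - 8q_Z.
Maximising: ∂π_Z/∂q_Z = 183 - q_Z = 0, giving q_Z = 183.
Then q_M = (222 - 183)/2 = 39/2.

183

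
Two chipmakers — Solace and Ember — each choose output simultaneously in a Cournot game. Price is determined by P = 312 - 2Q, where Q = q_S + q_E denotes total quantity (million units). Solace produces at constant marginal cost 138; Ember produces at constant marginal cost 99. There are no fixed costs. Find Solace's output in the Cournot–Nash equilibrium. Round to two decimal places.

Solace's profit: π_S = (312 - 2Q)q_S - (138q_S). Setting ∂π_S/∂q_S = 0: 174 - 4q_S - 2(q_E) = 0.
Ember's profit: π_E = (312 - 2Q)q_E - (99q_E). Setting ∂π_E/∂q_E = 0: 213 - 4q_E - 2(q_S) = 0.
Best responses: q_S = (174 - 2q_E)/4, q_E = (213 - 2q_S)/4.
Solving the pair: q_S = 45/2, q_E = 42.

22.50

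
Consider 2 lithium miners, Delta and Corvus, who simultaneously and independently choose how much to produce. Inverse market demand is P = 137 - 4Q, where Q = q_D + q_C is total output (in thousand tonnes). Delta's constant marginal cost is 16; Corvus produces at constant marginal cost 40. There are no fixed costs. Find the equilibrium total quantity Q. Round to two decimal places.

Delta's profit: π_D = (137 - 4Q)q_D - (16q_D). Setting ∂π_D/∂q_D = 0: 121 - 8q_D - 4(q_C) = 0.
Corvus's first-order condition: 97 - 8q_C - 4(q_D) = 0.
Rearranging gives the reaction functions q_D = (121 - 4q_C)/8 and q_C = (97 - 4q_D)/8.
Solving the pair: q_D = 145/12, q_C = 73/12.
Total output Q = 145/12 + 73/12 = 109/6.

18.17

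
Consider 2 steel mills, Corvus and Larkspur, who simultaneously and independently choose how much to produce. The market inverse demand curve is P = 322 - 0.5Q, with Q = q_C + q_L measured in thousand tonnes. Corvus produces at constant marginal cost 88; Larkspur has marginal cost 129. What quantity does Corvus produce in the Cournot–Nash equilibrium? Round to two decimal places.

183.33

Corvus's profit: π_C = (322 - 0.5Q)q_C - (88q_C). Setting ∂π_C/∂q_C = 0: 234 - q_C - (1/2)(q_L) = 0.
Larkspur's first-order condition: 193 - q_L - (1/2)(q_C) = 0.
Rearranging gives the reaction functions q_C = (234 - (1/2)q_L) and q_L = (193 - (1/2)q_C).
Substituting one into the other gives q_C = 550/3 and q_L = 304/3.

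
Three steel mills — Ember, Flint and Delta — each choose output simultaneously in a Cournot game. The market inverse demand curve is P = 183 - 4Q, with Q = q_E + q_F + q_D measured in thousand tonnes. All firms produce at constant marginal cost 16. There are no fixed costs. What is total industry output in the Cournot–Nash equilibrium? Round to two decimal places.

31.31

A representative firm's profit is π_i = q_i(183 - 4Q) - 16q_i.
First-order condition (treating rivals' output as given): 167 - 8q_i - 4·Σ_{j≠i} q_j = 0.
By symmetry each firm produces the same amount; substituting Σ_{j≠i} q_j = 2q_i yields q_i = 167/16.
Total output Q = 167/16 + 167/16 + 167/16 = 501/16.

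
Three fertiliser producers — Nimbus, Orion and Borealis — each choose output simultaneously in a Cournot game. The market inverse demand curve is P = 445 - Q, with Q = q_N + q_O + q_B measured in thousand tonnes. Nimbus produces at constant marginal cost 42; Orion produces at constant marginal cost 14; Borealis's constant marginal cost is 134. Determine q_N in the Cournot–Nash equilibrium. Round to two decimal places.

116.75

Nimbus's profit: π_N = (445 - Q)q_N - (42q_N). Setting ∂π_N/∂q_N = 0: 403 - 2q_N - (q_O + q_B) = 0.
Orion's profit: π_O = (445 - Q)q_O - (14q_O). Setting ∂π_O/∂q_O = 0: 431 - 2q_O - (q_N + q_B) = 0.
Borealis's profit: π_B = (445 - Q)q_B - (134q_B). Setting ∂π_B/∂q_B = 0: 311 - 2q_B - (q_N + q_O) = 0.
Adding the 3 conditions: 1145 − 2Q − 2Q = 0, i.e. Q = 1145/4.
Back-substituting: q_N = (403 − 1145/4) = 467/4, q_O = (431 − 1145/4) = 579/4, q_B = (311 − 1145/4) = 99/4.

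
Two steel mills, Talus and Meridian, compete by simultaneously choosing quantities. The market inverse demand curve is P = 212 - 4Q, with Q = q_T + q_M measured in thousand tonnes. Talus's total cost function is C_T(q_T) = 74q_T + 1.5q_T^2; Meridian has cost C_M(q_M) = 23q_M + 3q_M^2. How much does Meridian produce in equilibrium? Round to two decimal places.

11.07

Talus's profit: π_T = (212 - 4Q)q_T - (74q_T + (3/2)q_T²). Setting ∂π_T/∂q_T = 0: 138 - 11q_T - 4(q_M) = 0.
Meridian's first-order condition: 189 - 14q_M - 4(q_T) = 0.
So q_T = (138 - 4q_M)/11 and q_M = (189 - 4q_T)/14.
Solving the pair: q_T = 196/23, q_M = 509/46.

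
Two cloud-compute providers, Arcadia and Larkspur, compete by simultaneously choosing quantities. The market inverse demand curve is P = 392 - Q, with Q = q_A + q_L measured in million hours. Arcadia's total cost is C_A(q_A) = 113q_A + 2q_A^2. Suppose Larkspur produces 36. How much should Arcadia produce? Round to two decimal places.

With the rival's output fixed at 36, Arcadia's profit is π_A = (392 - 36 - q_A)q_A - (113q_A + 2q_A²) = (356 - q_A)q_A - (113q_A + 2q_A²).
∂π_A/∂q_A = 243 - 6q_A = 0, so q_A = 81/2.

40.50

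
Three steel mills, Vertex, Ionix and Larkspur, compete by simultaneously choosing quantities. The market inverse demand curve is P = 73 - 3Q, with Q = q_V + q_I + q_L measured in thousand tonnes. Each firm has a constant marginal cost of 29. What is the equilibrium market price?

Each firm earns π_i = (73 - 3Q)q_i - 29q_i.
First-order condition (treating rivals' output as given): 44 - 6q_i - 3·Σ_{j≠i} q_j = 0.
By symmetry each firm produces the same amount; substituting Σ_{j≠i} q_j = 2q_i yields q_i = 44/12 = 11/3.
Total output Q = 11, so price P = 73 - 3·11 = 40.

40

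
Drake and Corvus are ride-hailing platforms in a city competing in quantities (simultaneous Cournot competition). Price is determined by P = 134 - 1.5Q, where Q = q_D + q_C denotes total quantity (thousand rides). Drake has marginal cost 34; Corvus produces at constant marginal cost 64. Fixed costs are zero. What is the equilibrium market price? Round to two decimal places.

77.33

Drake's profit: π_D = (134 - 1.5Q)q_D - (34q_D). Setting ∂π_D/∂q_D = 0: 100 - 3q_D - (3/2)(q_C) = 0.
Corvus's profit: π_C = (134 - 1.5Q)q_C - (64q_C). Setting ∂π_C/∂q_C = 0: 70 - 3q_C - (3/2)(q_D) = 0.
Best responses: q_D = (100 - (3/2)q_C)/3, q_C = (70 - (3/2)q_D)/3.
Substituting one into the other gives q_D = 260/9 and q_C = 80/9.
Total output Q = 340/9, so price P = 134 - (3/2)·(340/9) = 232/3.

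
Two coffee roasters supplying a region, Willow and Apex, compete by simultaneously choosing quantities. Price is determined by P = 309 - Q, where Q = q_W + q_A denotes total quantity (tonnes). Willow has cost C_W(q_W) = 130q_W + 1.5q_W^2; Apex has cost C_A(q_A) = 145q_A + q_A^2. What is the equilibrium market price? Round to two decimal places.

Willow's profit: π_W = (309 - Q)q_W - (130q_W + (3/2)q_W²). Setting ∂π_W/∂q_W = 0: 179 - 5q_W - (q_A) = 0.
Apex's profit: π_A = (309 - Q)q_A - (145q_A + q_A²). Setting ∂π_A/∂q_A = 0: 164 - 4q_A - (q_W) = 0.
So q_W = (179 - q_A)/5 and q_A = (164 - q_W)/4.
Solving the pair: q_W = 552/19, q_A = 641/19.
Total output Q = 1193/19, so price P = 309 - 1193/19 = 246.2105.

246.21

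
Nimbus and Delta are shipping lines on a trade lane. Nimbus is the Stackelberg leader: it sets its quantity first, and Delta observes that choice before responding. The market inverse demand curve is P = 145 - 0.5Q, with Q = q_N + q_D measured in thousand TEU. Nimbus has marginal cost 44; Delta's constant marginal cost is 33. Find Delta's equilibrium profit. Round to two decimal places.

Solve by backward induction. Given q_N, the follower Delta maximises π_D = (145 - (1/2)q_N - (1/2)q_D)q_D - 33q_D.
Follower FOC: 112 - (1/2)q_N - q_D = 0, so q_D(q_N) = (112 - (1/2)q_N).
Nimbus substitutes q_D(q_N) into its own profit: π_N = q_N(145 - (1/2)q_N - (112 - (1/2)q_N)/2) - 44q_N = (89 - (1/4)q_N)q_N - 44q_N.
The leader's first-order condition 45 - (1/2)q_N = 0 yields q_N = 90.
Then q_D = (112 - (1/2)·90) = 67.
Price P = 145 - (1/2)·157 = 133/2.
Delta's profit: (133/2 - 33)·67 = 2244.5000.

2244.50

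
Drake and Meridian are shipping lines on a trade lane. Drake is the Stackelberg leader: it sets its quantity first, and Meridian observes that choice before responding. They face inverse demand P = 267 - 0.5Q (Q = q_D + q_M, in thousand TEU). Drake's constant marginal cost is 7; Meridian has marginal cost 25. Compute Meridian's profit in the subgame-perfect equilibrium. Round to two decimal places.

5304.50

The follower Meridian best-responds to any q_D: π_M = (267 - 0.5Q)q_M - 25q_M.
∂π_M/∂q_M = 242 - (1/2)q_D - q_M = 0 gives the reaction function q_M = (242 - (1/2)q_D).
Drake substitutes q_M(q_D) into its own profit: π_D = q_D(267 - (1/2)q_D - (242 - (1/2)q_D)/2) - 7q_D = (146 - (1/4)q_D)q_D - 7q_D.
Maximising: ∂π_D/∂q_D = 139 - (1/2)q_D = 0, giving q_D = 278.
Then q_M = (242 - (1/2)·278) = 103.
Price P = 267 - (1/2)·381 = 153/2.
Meridian's profit: (153/2 - 25)·103 = 5304.5000.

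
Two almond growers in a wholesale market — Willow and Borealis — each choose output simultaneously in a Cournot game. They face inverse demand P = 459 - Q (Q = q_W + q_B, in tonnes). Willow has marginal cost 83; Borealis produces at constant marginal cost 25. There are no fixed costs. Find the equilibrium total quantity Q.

270

Willow's profit: π_W = (459 - Q)q_W - (83q_W). Setting ∂π_W/∂q_W = 0: 376 - 2q_W - (q_B) = 0.
Borealis's first-order condition: 434 - 2q_B - (q_W) = 0.
Best responses: q_W = (376 - q_B)/2, q_B = (434 - q_W)/2.
Substituting one into the other gives q_W = 106 and q_B = 164.
Total output Q = 106 + 164 = 270.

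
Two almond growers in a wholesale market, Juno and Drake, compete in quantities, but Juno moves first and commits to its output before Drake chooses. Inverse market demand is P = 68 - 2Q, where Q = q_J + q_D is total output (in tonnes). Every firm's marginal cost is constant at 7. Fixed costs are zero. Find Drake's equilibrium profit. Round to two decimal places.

116.28

Solve by backward induction. Given q_J, the follower Drake maximises π_D = (68 - 2q_J - 2q_D)q_D - 7q_D.
Setting the follower's marginal profit to zero, 61 - 2q_J - 4q_D = 0, i.e. q_D = (61 - 2q_J)/4.
Juno substitutes q_D(q_J) into its own profit: π_J = q_J(68 - 2q_J - (61 - 2q_J)/2) - 7q_J = (75/2 - q_J)q_J - 7q_J.
The leader's first-order condition 61/2 - 2q_J = 0 yields q_J = 61/4.
Then q_D = (61 - 2·(61/4))/4 = 61/8.
Price P = 68 - 2·(183/8) = 89/4.
Drake's profit: (89/4 - 7)·(61/8) = 116.2813.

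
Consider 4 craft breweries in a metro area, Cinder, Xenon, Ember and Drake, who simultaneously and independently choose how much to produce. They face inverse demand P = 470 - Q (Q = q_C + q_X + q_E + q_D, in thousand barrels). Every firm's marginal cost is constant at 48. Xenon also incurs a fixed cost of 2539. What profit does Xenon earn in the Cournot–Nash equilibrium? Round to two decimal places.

4584.36

A representative firm's profit is π_i = q_i(470 - Q) - 48q_i.
First-order condition (treating rivals' output as given): 422 - 2q_i - Σ_{j≠i} q_j = 0.
With identical firms every q_j equals q_i, so Σ_{j≠i} q_j = 3q_i and 422 = 5q_i, giving q_i = 422/5.
Price P = 470 - 1688/5 = 662/5.
Xenon's profit: (662/5 - 48)·(422/5) - 2539 = 4584.3600.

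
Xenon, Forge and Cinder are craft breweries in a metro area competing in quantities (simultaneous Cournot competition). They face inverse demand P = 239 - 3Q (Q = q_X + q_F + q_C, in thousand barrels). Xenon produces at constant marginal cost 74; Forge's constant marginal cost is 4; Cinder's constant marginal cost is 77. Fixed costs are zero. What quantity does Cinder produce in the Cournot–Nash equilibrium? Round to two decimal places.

7.17

Xenon's profit: π_X = (239 - 3Q)q_X - (74q_X). Setting ∂π_X/∂q_X = 0: 165 - 6q_X - 3(q_F + q_C) = 0.
Forge's first-order condition: 235 - 6q_F - 3(q_X + q_C) = 0.
Cinder's profit: π_C = (239 - 3Q)q_C - (77q_C). Setting ∂π_C/∂q_C = 0: 162 - 6q_C - 3(q_X + q_F) = 0.
Summing all 3 equations gives 562 − 12Q = 0, hence Q = 281/6.
Back-substituting: q_X = (165 − 281/2)/3 = 49/6, q_F = (235 − 281/2)/3 = 63/2, q_C = (162 − 281/2)/3 = 43/6.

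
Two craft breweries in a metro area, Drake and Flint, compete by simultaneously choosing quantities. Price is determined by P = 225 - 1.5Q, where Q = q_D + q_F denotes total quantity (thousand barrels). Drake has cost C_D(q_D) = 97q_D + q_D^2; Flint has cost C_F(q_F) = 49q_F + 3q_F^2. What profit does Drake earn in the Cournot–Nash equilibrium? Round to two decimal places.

Drake's profit: π_D = (225 - 1.5Q)q_D - (97q_D + q_D²). Setting ∂π_D/∂q_D = 0: 128 - 5q_D - (3/2)(q_F) = 0.
Flint's profit: π_F = (225 - 1.5Q)q_F - (49q_F + 3q_F²). Setting ∂π_F/∂q_F = 0: 176 - 9q_F - (3/2)(q_D) = 0.
So q_D = (128 - (3/2)q_F)/5 and q_F = (176 - (3/2)q_D)/9.
Solving the pair: q_D = 1184/57, q_F = 16.0936.
Price P = 225 - (3/2)·36.8655 = 169.7018.
Drake's profit: 169.7018·(1184/57) - 97·(1184/57) - (1184/57)² = 1078.6827.

1078.68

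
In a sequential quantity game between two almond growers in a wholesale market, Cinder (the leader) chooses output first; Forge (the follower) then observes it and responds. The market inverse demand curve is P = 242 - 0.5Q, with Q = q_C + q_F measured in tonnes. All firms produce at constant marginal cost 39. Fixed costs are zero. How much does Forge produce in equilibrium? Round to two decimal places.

The follower Forge best-responds to any q_C: π_F = (242 - 0.5Q)q_F - 39q_F.
Setting the follower's marginal profit to zero, 203 - (1/2)q_C - q_F = 0, i.e. q_F = (203 - (1/2)q_C).
Cinder substitutes q_F(q_C) into its own profit: π_C = q_C(242 - (1/2)q_C - (203 - (1/2)q_C)/2) - 39q_C = (281/2 - (1/4)q_C)q_C - 39q_C.
Leader FOC: 203/2 - (1/2)q_C = 0, so q_C = 203.
Then q_F = (203 - (1/2)·203) = 203/2.

101.50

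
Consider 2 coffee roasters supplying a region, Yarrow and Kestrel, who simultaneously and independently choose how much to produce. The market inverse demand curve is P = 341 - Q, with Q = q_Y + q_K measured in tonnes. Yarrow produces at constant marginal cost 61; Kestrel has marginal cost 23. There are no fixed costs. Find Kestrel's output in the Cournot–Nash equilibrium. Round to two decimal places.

Yarrow's profit: π_Y = (341 - Q)q_Y - (61q_Y). Setting ∂π_Y/∂q_Y = 0: 280 - 2q_Y - (q_K) = 0.
Kestrel's profit: π_K = (341 - Q)q_K - (23q_K). Setting ∂π_K/∂q_K = 0: 318 - 2q_K - (q_Y) = 0.
Rearranging gives the reaction functions q_Y = (280 - q_K)/2 and q_K = (318 - q_Y)/2.
Solving the pair: q_Y = 242/3, q_K = 356/3.

118.67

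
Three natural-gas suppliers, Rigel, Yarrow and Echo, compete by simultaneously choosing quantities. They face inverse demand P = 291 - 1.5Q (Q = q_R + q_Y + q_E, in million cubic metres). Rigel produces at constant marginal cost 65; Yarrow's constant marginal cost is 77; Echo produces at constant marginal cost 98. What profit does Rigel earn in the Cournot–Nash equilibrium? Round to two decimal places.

3060.04

Rigel's profit: π_R = (291 - 1.5Q)q_R - (65q_R). Setting ∂π_R/∂q_R = 0: 226 - 3q_R - (3/2)(q_Y + q_E) = 0.
Yarrow's first-order condition: 214 - 3q_Y - (3/2)(q_R + q_E) = 0.
Echo's profit: π_E = (291 - 1.5Q)q_E - (98q_E). Setting ∂π_E/∂q_E = 0: 193 - 3q_E - (3/2)(q_R + q_Y) = 0.
Adding the 3 conditions: 633 − 3Q − 3Q = 0, i.e. Q = 211/2.
Back-substituting: q_R = (226 − 633/4)/(3/2) = 271/6, q_Y = (214 − 633/4)/(3/2) = 223/6, q_E = (193 − 633/4)/(3/2) = 139/6.
Price P = 291 - (3/2)·(211/2) = 531/4.
Rigel's profit: (531/4 - 65)·(271/6) = 3060.0417.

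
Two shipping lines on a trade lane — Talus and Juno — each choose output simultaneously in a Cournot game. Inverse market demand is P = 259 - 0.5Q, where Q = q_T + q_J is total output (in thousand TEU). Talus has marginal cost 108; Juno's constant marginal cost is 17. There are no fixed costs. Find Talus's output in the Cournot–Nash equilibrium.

Talus's profit: π_T = (259 - 0.5Q)q_T - (108q_T). Setting ∂π_T/∂q_T = 0: 151 - q_T - (1/2)(q_J) = 0.
Juno's profit: π_J = (259 - 0.5Q)q_J - (17q_J). Setting ∂π_J/∂q_J = 0: 242 - q_J - (1/2)(q_T) = 0.
Rearranging gives the reaction functions q_T = (151 - (1/2)q_J) and q_J = (242 - (1/2)q_T).
Solving the pair: q_T = 40, q_J = 222.

40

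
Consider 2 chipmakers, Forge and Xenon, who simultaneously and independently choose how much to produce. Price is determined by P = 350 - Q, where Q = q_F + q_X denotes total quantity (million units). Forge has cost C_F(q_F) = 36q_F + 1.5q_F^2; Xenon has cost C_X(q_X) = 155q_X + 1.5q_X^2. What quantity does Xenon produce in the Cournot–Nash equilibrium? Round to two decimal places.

27.54

Forge's profit: π_F = (350 - Q)q_F - (36q_F + (3/2)q_F²). Setting ∂π_F/∂q_F = 0: 314 - 5q_F - (q_X) = 0.
Xenon's profit: π_X = (350 - Q)q_X - (155q_X + (3/2)q_X²). Setting ∂π_X/∂q_X = 0: 195 - 5q_X - (q_F) = 0.
Rearranging gives the reaction functions q_F = (314 - q_X)/5 and q_X = (195 - q_F)/5.
Substituting one into the other gives q_F = 1375/24 and q_X = 661/24.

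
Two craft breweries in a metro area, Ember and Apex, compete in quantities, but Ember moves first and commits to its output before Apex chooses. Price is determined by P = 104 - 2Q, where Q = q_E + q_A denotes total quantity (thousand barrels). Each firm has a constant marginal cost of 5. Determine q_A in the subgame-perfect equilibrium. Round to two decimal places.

12.38

Solve by backward induction. Given q_E, the follower Apex maximises π_A = (104 - 2q_E - 2q_A)q_A - 5q_A.
∂π_A/∂q_A = 99 - 2q_E - 4q_A = 0 gives the reaction function q_A = (99 - 2q_E)/4.
The leader anticipates this reaction. Substituting into P = 104 - 2Q gives P = 109/2 - q_E, so π_E = (109/2 - q_E)q_E - 5q_E.
Maximising: ∂π_E/∂q_E = 99/2 - 2q_E = 0, giving q_E = 99/4.
Then q_A = (99 - 2·(99/4))/4 = 99/8.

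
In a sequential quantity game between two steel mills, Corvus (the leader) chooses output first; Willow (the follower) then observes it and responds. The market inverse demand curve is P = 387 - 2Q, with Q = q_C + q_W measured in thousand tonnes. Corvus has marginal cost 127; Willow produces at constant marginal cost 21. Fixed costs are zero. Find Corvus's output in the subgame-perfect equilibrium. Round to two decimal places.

38.50

The follower Willow best-responds to any q_C: π_W = (387 - 2Q)q_W - 21q_W.
∂π_W/∂q_W = 366 - 2q_C - 4q_W = 0 gives the reaction function q_W = (366 - 2q_C)/4.
Corvus substitutes q_W(q_C) into its own profit: π_C = q_C(387 - 2q_C - (366 - 2q_C)/2) - 127q_C = (204 - q_C)q_C - 127q_C.
The leader's first-order condition 77 - 2q_C = 0 yields q_C = 77/2.
Then q_W = (366 - 2·(77/2))/4 = 289/4.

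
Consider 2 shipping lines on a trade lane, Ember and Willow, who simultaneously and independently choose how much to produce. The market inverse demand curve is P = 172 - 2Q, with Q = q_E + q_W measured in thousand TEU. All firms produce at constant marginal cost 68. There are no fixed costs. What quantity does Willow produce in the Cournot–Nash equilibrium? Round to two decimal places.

17.33

A representative firm's profit is π_i = q_i(172 - 2Q) - 68q_i.
First-order condition (treating rivals' output as given): 104 - 4q_i - 2q_j = 0.
With identical firms every q_j equals q_i, so q_j = q_i and 104 = 6q_i, giving q_i = 52/3.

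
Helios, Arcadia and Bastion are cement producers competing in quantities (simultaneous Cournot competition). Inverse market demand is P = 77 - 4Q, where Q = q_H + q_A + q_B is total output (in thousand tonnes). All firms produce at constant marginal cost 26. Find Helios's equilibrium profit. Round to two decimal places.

A representative firm's profit is π_i = q_i(77 - 4Q) - 26q_i.
Setting ∂π_i/∂q_i = 0 with rivals' quantities fixed: 51 - 8q_i - 4·Σ_{j≠i} q_j = 0.
By symmetry each firm produces the same amount; substituting Σ_{j≠i} q_j = 2q_i yields q_i = 51/16.
Price P = 77 - 4·(153/16) = 155/4.
Helios's profit: (155/4 - 26)·(51/16) = 40.6406.

40.64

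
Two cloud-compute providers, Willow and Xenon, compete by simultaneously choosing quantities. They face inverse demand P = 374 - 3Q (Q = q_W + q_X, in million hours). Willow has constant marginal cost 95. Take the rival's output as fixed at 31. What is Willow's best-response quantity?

31

With the rival's output fixed at 31, Willow's profit is π_W = (374 - 3·31 - 3q_W)q_W - (95q_W) = (281 - 3q_W)q_W - (95q_W).
∂π_W/∂q_W = 186 - 6q_W = 0, so q_W = 31.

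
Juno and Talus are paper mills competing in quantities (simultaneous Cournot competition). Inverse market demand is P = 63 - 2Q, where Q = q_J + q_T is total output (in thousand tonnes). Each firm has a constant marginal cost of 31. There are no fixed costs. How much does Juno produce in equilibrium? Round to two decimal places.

Each firm earns π_i = (63 - 2Q)q_i - 31q_i.
First-order condition (treating rivals' output as given): 32 - 4q_i - 2q_j = 0.
With identical firms every q_j equals q_i, so q_j = q_i and 32 = 6q_i, giving q_i = 16/3.

5.33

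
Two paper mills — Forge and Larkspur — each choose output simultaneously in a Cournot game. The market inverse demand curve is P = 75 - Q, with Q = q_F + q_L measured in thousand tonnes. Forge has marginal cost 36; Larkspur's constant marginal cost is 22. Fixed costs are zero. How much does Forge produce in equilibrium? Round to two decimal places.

8.33

Forge's profit: π_F = (75 - Q)q_F - (36q_F). Setting ∂π_F/∂q_F = 0: 39 - 2q_F - (q_L) = 0.
Larkspur's first-order condition: 53 - 2q_L - (q_F) = 0.
Best responses: q_F = (39 - q_L)/2, q_L = (53 - q_F)/2.
Solving the pair: q_F = 25/3, q_L = 67/3.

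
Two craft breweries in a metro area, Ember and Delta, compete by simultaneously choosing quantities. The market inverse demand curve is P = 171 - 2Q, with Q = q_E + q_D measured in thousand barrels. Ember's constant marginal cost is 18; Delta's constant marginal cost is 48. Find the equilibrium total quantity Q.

46

Ember's profit: π_E = (171 - 2Q)q_E - (18q_E). Setting ∂π_E/∂q_E = 0: 153 - 4q_E - 2(q_D) = 0.
Delta's first-order condition: 123 - 4q_D - 2(q_E) = 0.
Rearranging gives the reaction functions q_E = (153 - 2q_D)/4 and q_D = (123 - 2q_E)/4.
Solving the pair: q_E = 61/2, q_D = 31/2.
Total output Q = 61/2 + 31/2 = 46.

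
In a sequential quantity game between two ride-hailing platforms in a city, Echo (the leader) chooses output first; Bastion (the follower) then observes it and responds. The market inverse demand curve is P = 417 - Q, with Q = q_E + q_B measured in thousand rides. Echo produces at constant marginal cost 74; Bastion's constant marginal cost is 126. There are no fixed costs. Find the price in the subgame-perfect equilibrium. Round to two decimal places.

172.75

The follower Bastion best-responds to any q_E: π_B = (417 - Q)q_B - 126q_B.
∂π_B/∂q_B = 291 - q_E - 2q_B = 0 gives the reaction function q_B = (291 - q_E)/2.
The leader anticipates this reaction. Substituting into P = 417 - Q gives P = 543/2 - (1/2)q_E, so π_E = (543/2 - (1/2)q_E)q_E - 74q_E.
Maximising: ∂π_E/∂q_E = 395/2 - q_E = 0, giving q_E = 395/2.
Then q_B = (291 - 395/2)/2 = 187/4.
Total output Q = 977/4, so price P = 417 - 977/4 = 691/4.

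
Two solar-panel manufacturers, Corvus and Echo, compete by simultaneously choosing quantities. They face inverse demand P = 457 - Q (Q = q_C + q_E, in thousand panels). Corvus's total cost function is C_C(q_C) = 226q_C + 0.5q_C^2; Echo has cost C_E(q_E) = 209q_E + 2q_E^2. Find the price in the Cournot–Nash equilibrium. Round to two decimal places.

Corvus's profit: π_C = (457 - Q)q_C - (226q_C + (1/2)q_C²). Setting ∂π_C/∂q_C = 0: 231 - 3q_C - (q_E) = 0.
Echo's first-order condition: 248 - 6q_E - (q_C) = 0.
So q_C = (231 - q_E)/3 and q_E = (248 - q_C)/6.
Substituting one into the other gives q_C = 1138/17 and q_E = 513/17.
Total output Q = 1651/17, so price P = 457 - 1651/17 = 359.8824.

359.88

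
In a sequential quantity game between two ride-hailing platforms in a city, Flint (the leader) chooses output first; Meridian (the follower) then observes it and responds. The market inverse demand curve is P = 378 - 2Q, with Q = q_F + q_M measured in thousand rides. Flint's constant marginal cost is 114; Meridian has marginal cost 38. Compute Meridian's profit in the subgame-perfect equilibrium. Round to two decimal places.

7564.50

Solve by backward induction. Given q_F, the follower Meridian maximises π_M = (378 - 2q_F - 2q_M)q_M - 38q_M.
Follower FOC: 340 - 2q_F - 4q_M = 0, so q_M(q_F) = (340 - 2q_F)/4.
Flint substitutes q_M(q_F) into its own profit: π_F = q_F(378 - 2q_F - (340 - 2q_F)/2) - 114q_F = (208 - q_F)q_F - 114q_F.
The leader's first-order condition 94 - 2q_F = 0 yields q_F = 47.
Then q_M = (340 - 2·47)/4 = 123/2.
Price P = 378 - 2·(217/2) = 161.
Meridian's profit: (161 - 38)·(123/2) = 7564.5000.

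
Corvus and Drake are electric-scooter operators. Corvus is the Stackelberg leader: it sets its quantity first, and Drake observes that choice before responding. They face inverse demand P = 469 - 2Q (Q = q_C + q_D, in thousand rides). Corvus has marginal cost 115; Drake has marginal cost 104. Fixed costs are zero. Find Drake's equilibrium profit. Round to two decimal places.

4680.28

Solve by backward induction. Given q_C, the follower Drake maximises π_D = (469 - 2q_C - 2q_D)q_D - 104q_D.
∂π_D/∂q_D = 365 - 2q_C - 4q_D = 0 gives the reaction function q_D = (365 - 2q_C)/4.
Corvus substitutes q_D(q_C) into its own profit: π_C = q_C(469 - 2q_C - (365 - 2q_C)/2) - 115q_C = (573/2 - q_C)q_C - 115q_C.
The leader's first-order condition 343/2 - 2q_C = 0 yields q_C = 343/4.
Then q_D = (365 - 2·(343/4))/4 = 387/8.
Price P = 469 - 2·(1073/8) = 803/4.
Drake's profit: (803/4 - 104)·(387/8) = 4680.2813.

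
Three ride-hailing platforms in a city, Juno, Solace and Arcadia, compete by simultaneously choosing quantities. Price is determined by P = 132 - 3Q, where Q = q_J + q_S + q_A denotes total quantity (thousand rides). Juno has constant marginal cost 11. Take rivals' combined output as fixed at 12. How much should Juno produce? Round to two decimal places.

14.17

With rivals' combined output fixed at 12, Juno's profit is π_J = (132 - 3·12 - 3q_J)q_J - (11q_J) = (96 - 3q_J)q_J - (11q_J).
∂π_J/∂q_J = 85 - 6q_J = 0, so q_J = 85/6.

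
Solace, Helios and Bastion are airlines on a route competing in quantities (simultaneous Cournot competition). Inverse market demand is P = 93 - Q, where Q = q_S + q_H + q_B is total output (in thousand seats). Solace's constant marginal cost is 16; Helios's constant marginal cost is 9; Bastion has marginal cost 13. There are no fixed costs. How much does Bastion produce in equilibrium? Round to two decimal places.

Solace's profit: π_S = (93 - Q)q_S - (16q_S). Setting ∂π_S/∂q_S = 0: 77 - 2q_S - (q_H + q_B) = 0.
Helios's profit: π_H = (93 - Q)q_H - (9q_H). Setting ∂π_H/∂q_H = 0: 84 - 2q_H - (q_S + q_B) = 0.
Bastion's first-order condition: 80 - 2q_B - (q_S + q_H) = 0.
Adding the 3 first-order conditions: 241 − 4Q = 0, so Q = 241/4.
Back-substituting: q_S = (77 − 241/4) = 67/4, q_H = (84 − 241/4) = 95/4, q_B = (80 − 241/4) = 79/4.

19.75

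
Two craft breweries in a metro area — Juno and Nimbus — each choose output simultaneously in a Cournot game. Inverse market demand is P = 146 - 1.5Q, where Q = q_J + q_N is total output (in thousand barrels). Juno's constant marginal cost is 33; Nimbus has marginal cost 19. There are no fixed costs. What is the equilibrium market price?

66

Juno's profit: π_J = (146 - 1.5Q)q_J - (33q_J). Setting ∂π_J/∂q_J = 0: 113 - 3q_J - (3/2)(q_N) = 0.
Nimbus's profit: π_N = (146 - 1.5Q)q_N - (19q_N). Setting ∂π_N/∂q_N = 0: 127 - 3q_N - (3/2)(q_J) = 0.
So q_J = (113 - (3/2)q_N)/3 and q_N = (127 - (3/2)q_J)/3.
Solving the pair: q_J = 22, q_N = 94/3.
Total output Q = 160/3, so price P = 146 - (3/2)·(160/3) = 66.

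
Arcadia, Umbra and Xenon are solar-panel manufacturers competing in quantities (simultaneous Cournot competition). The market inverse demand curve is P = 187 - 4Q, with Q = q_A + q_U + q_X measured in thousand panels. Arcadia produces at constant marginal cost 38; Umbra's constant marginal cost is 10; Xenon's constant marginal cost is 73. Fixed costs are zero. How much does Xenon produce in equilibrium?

1

Arcadia's profit: π_A = (187 - 4Q)q_A - (38q_A). Setting ∂π_A/∂q_A = 0: 149 - 8q_A - 4(q_U + q_X) = 0.
Umbra's profit: π_U = (187 - 4Q)q_U - (10q_U). Setting ∂π_U/∂q_U = 0: 177 - 8q_U - 4(q_A + q_X) = 0.
Xenon's first-order condition: 114 - 8q_X - 4(q_A + q_U) = 0.
Adding the 3 first-order conditions: 440 − 16Q = 0, so Q = 55/2.
Back-substituting: q_A = (149 − 110)/4 = 39/4, q_U = (177 − 110)/4 = 67/4, q_X = (114 − 110)/4 = 1.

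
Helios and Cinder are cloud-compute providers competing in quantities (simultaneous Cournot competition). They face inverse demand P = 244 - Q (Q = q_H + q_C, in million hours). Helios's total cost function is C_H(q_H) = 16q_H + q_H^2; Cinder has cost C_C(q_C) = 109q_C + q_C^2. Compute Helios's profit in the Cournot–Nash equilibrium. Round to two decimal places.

Helios's profit: π_H = (244 - Q)q_H - (16q_H + q_H²). Setting ∂π_H/∂q_H = 0: 228 - 4q_H - (q_C) = 0.
Cinder's first-order condition: 135 - 4q_C - (q_H) = 0.
Rearranging gives the reaction functions q_H = (228 - q_C)/4 and q_C = (135 - q_H)/4.
Solving the pair: q_H = 259/5, q_C = 104/5.
Price P = 244 - 363/5 = 857/5.
Helios's profit: (857/5)·(259/5) - 16·(259/5) - (259/5)² = 5366.4800.

5366.48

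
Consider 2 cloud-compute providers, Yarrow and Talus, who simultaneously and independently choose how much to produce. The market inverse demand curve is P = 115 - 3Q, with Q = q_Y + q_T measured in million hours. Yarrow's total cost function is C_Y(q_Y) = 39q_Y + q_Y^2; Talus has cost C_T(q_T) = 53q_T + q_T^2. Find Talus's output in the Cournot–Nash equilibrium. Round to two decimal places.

Yarrow's profit: π_Y = (115 - 3Q)q_Y - (39q_Y + q_Y²). Setting ∂π_Y/∂q_Y = 0: 76 - 8q_Y - 3(q_T) = 0.
Talus's first-order condition: 62 - 8q_T - 3(q_Y) = 0.
Best responses: q_Y = (76 - 3q_T)/8, q_T = (62 - 3q_Y)/8.
Substituting one into the other gives q_Y = 422/55 and q_T = 268/55.

4.87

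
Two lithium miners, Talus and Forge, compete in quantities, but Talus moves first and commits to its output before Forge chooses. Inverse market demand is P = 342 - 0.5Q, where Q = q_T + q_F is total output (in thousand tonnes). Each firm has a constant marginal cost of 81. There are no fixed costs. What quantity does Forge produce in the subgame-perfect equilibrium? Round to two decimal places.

Solve by backward induction. Given q_T, the follower Forge maximises π_F = (342 - (1/2)q_T - (1/2)q_F)q_F - 81q_F.
Setting the follower's marginal profit to zero, 261 - (1/2)q_T - q_F = 0, i.e. q_F = (261 - (1/2)q_T).
The leader anticipates this reaction. Substituting into P = 342 - 0.5Q gives P = 423/2 - (1/4)q_T, so π_T = (423/2 - (1/4)q_T)q_T - 81q_T.
Leader FOC: 261/2 - (1/2)q_T = 0, so q_T = 261.
Then q_F = (261 - (1/2)·261) = 261/2.

130.50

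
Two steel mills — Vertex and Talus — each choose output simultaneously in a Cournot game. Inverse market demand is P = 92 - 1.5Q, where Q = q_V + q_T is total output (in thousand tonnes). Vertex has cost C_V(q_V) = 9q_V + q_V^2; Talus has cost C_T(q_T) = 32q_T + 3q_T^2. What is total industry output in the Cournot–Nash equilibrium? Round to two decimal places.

19.47

Vertex's profit: π_V = (92 - 1.5Q)q_V - (9q_V + q_V²). Setting ∂π_V/∂q_V = 0: 83 - 5q_V - (3/2)(q_T) = 0.
Talus's first-order condition: 60 - 9q_T - (3/2)(q_V) = 0.
Rearranging gives the reaction functions q_V = (83 - (3/2)q_T)/5 and q_T = (60 - (3/2)q_V)/9.
Substituting one into the other gives q_V = 292/19 and q_T = 78/19.
Total output Q = 292/19 + 78/19 = 370/19.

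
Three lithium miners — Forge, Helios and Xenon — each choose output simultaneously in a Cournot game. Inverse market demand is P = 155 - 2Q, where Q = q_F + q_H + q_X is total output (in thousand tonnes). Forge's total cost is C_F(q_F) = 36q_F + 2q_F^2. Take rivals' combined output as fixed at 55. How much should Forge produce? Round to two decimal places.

With rivals' combined output fixed at 55, Forge's profit is π_F = (155 - 2·55 - 2q_F)q_F - (36q_F + 2q_F²) = (45 - 2q_F)q_F - (36q_F + 2q_F²).
∂π_F/∂q_F = 9 - 8q_F = 0, so q_F = 9/8.

1.13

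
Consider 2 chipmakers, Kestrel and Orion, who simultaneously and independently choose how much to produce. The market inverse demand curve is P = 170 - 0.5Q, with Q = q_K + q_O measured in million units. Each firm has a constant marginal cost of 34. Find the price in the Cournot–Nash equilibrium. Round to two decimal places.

79.33

Each firm earns π_i = (170 - 0.5Q)q_i - 34q_i.
First-order condition (treating rivals' output as given): 136 - q_i - (1/2)q_j = 0.
By symmetry each firm produces the same amount; substituting q_j = q_i yields q_i = 136/(3/2) = 272/3.
Total output Q = 544/3, so price P = 170 - (1/2)·(544/3) = 238/3.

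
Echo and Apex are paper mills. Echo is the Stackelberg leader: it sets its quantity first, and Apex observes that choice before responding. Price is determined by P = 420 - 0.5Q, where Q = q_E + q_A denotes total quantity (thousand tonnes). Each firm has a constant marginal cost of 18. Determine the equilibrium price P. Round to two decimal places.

Solve by backward induction. Given q_E, the follower Apex maximises π_A = (420 - (1/2)q_E - (1/2)q_A)q_A - 18q_A.
Follower FOC: 402 - (1/2)q_E - q_A = 0, so q_A(q_E) = (402 - (1/2)q_E).
The leader anticipates this reaction. Substituting into P = 420 - 0.5Q gives P = 219 - (1/4)q_E, so π_E = (219 - (1/4)q_E)q_E - 18q_E.
Leader FOC: 201 - (1/2)q_E = 0, so q_E = 402.
Then q_A = (402 - (1/2)·402) = 201.
Total output Q = 603, so price P = 420 - (1/2)·603 = 237/2.

118.50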